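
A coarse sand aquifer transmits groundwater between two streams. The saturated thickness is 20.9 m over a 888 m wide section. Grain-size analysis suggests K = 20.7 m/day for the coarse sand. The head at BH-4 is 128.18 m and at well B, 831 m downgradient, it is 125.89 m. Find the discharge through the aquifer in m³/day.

1060

Cross-sectional area A = 888 × 20.9 = 18559 m².
Hydraulic gradient i = (128.18 − 125.89) / 831 = 2.29 / 831 = 0.002756.
Darcy's law: Q = K · A · i = 20.70 × 18559 × 0.002756 = 1059 m³/day.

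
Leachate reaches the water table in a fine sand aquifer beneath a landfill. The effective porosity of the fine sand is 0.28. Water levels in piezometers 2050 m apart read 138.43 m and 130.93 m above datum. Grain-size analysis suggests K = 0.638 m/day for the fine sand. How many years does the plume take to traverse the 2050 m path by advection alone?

673

Hydraulic gradient i = (138.43 − 130.93) / 2050 = 7.5 / 2050 = 0.003659.
Darcy flux q = K · i = 0.6380 × 0.003659 = 0.002334 m/day.
Seepage velocity v = q / n_e = 0.002334 / 0.28 = 0.008336 m/day.
Travel time t = L / v = 2050 / 0.008336 = 2.459e+05 days = 673.3 years.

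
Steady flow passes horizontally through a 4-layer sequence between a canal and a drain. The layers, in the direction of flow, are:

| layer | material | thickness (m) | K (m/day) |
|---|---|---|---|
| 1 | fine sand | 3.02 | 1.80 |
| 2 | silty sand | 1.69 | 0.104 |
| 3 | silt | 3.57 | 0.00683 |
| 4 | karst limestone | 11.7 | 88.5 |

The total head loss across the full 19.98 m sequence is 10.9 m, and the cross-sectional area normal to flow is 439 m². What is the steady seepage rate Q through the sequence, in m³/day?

Flow is perpendicular to layering, so the layers act in series and the equivalent K is the thickness-weighted harmonic mean.
Total thickness L = 3.02 + 1.69 + 3.57 + 11.7 = 19.98 m.
Σ(b_i/K_i) = 3.02/1.80 + 1.69/0.104 + 3.57/0.00683 + 11.7/88.5 = 540.8 d.
K_eq = L / Σ(b_i/K_i) = 19.98 / 540.8 = 0.03695 m/day.
Q = K_eq · A · (Δh/L) = 0.03695 × 439 × (10.9/19.98) = 8.849 m³/day.

8.85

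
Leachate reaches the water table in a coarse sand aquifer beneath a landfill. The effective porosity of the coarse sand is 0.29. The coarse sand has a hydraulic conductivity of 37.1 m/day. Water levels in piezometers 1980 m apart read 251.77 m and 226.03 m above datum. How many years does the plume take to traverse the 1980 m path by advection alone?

Hydraulic gradient i = (251.77 − 226.03) / 1980 = 25.74 / 1980 = 0.01300.
Darcy flux q = K · i = 37.10 × 0.01300 = 0.4823 m/day.
Seepage velocity v = q / n_e = 0.4823 / 0.29 = 1.663 m/day.
Travel time t = L / v = 1980 / 1.663 = 1191 days = 3.260 years.

3.26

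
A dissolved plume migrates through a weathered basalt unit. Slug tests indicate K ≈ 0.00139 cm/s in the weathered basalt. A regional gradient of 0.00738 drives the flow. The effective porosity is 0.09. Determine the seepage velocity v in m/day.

Convert K: 0.00139 cm/s × 864 = 1.201 m/day.
Hydraulic gradient i = 0.00738.
Darcy flux q = K · i = 1.201 × 0.007380 = 0.008863 m/day.
Seepage velocity v = q / n_e = 0.008863 / 0.09 = 0.09848 m/day.

0.0985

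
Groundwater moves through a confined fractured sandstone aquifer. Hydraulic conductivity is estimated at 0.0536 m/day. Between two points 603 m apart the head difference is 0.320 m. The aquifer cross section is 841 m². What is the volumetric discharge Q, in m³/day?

Hydraulic gradient i = Δh / L = 0.320 / 603 = 0.0005307.
Darcy's law: Q = K · A · i = 0.05360 × 841.0 × 0.0005307 = 0.02392 m³/day.

0.0239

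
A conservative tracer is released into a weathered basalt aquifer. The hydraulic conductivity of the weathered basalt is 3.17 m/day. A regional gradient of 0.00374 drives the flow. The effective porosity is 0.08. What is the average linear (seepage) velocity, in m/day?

0.148

Hydraulic gradient i = 0.00374.
Darcy flux q = K · i = 3.170 × 0.003740 = 0.01186 m/day.
Seepage velocity v = q / n_e = 0.01186 / 0.08 = 0.1482 m/day.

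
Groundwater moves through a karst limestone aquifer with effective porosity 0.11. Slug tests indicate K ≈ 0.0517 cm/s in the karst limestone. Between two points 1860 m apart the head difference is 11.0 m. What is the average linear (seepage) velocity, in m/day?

2.40

Convert K: 0.0517 cm/s × 864 = 44.67 m/day.
Hydraulic gradient i = Δh / L = 11.0 / 1860 = 0.005914.
Darcy flux q = K · i = 44.67 × 0.005914 = 0.2642 m/day.
Seepage velocity v = q / n_e = 0.2642 / 0.11 = 2.402 m/day.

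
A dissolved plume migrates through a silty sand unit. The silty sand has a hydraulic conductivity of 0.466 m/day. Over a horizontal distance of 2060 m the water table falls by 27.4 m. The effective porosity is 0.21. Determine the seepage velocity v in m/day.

0.0295

Hydraulic gradient i = Δh / L = 27.4 / 2060 = 0.01330.
Darcy flux q = K · i = 0.4660 × 0.01330 = 0.006198 m/day.
Seepage velocity v = q / n_e = 0.006198 / 0.21 = 0.02952 m/day.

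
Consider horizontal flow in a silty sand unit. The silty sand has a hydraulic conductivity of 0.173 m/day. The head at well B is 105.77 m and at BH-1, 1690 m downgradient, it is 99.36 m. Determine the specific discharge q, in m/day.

0.000656

Hydraulic gradient i = (105.77 − 99.36) / 1690 = 6.41 / 1690 = 0.003793.
Specific discharge q = K · i = 0.1730 × 0.003793 = 0.0006562 m/day.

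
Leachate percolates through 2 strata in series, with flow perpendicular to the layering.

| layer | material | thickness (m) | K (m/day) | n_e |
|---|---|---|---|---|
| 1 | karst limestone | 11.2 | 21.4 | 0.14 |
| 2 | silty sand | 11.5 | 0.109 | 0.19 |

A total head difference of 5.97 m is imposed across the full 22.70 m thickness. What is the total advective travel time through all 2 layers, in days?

With flow normal to the layers, continuity requires the same specific discharge q through every layer.
Σ(b_i/K_i) = 11.2/21.4 + 11.5/0.109 = 106.0 d.
q = Δh / Σ(b_i/K_i) = 5.97 / 106.0 = 0.05631 m/day.
In each layer the seepage velocity is v_i = q/n_i, so the layer transit time is t_i = b_i·n_i / q:
  layer 1 (karst limestone): t_1 = 11.2 × 0.14 / 0.05631 = 27.85 d
  layer 2 (silty sand): t_2 = 11.5 × 0.19 / 0.05631 = 38.81 d
Total t = Σ t_i = 66.65 days.

66.7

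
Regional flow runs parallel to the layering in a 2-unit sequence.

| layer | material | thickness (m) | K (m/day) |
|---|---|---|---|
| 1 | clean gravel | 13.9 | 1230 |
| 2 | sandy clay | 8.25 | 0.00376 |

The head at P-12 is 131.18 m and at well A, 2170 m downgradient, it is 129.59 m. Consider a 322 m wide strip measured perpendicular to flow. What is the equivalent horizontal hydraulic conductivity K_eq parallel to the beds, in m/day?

Flow is parallel to layering, so each bed carries its own Darcy discharge and the transmissivities add.
Σ(K_i·b_i) = 1230×13.9 + 0.00376×8.25 = 17097 m²/day.
Total thickness b = 22.15 m, so K_eq = Σ(K_i·b_i)/b = 771.9 m/day.

772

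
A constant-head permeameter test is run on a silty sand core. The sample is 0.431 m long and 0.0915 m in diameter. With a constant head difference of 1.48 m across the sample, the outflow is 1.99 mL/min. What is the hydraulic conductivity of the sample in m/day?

Cross-sectional area A = π·(d/2)² = π × (0.0915/2)² = 0.006576 m².
Convert discharge: 1.99 mL/min = 3.317e-08 m³/s.
Darcy's law rearranged: K = Q·L / (A·Δh) = 3.317e-08 × 0.431 / (0.006576 × 1.48) = 1.469e-06 m/s = 0.1269 m/day.

0.127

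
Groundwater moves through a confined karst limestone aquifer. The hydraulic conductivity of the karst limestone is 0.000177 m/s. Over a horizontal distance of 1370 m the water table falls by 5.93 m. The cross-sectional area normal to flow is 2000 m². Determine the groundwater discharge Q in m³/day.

Convert K: 0.000177 m/s × 86400 = 15.29 m/day.
Hydraulic gradient i = Δh / L = 5.93 / 1370 = 0.004328.
Darcy's law: Q = K · A · i = 15.29 × 2000 × 0.004328 = 132.4 m³/day.

132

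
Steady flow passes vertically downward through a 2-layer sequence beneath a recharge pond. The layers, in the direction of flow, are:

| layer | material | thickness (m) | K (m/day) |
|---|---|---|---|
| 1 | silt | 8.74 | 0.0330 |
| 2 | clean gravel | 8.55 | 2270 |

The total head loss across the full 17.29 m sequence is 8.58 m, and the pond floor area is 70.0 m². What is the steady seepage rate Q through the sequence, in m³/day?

2.27

Flow is perpendicular to layering, so the layers act in series and the equivalent K is the thickness-weighted harmonic mean.
Total thickness L = 8.74 + 8.55 = 17.29 m.
Σ(b_i/K_i) = 8.74/0.0330 + 8.55/2270 = 264.9 d.
K_eq = L / Σ(b_i/K_i) = 17.29 / 264.9 = 0.06528 m/day.
Q = K_eq · A · (Δh/L) = 0.06528 × 70.0 × (8.58/17.29) = 2.268 m³/day.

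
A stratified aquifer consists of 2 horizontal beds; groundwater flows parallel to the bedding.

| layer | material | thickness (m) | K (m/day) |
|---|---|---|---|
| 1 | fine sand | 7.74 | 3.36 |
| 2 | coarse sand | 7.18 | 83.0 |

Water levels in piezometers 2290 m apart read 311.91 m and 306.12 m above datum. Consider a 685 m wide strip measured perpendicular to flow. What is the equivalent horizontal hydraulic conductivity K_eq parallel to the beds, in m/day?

Flow is parallel to layering, so each bed carries its own Darcy discharge and the transmissivities add.
Σ(K_i·b_i) = 3.36×7.74 + 83.0×7.18 = 621.9 m²/day.
Total thickness b = 14.92 m, so K_eq = Σ(K_i·b_i)/b = 41.69 m/day.

41.7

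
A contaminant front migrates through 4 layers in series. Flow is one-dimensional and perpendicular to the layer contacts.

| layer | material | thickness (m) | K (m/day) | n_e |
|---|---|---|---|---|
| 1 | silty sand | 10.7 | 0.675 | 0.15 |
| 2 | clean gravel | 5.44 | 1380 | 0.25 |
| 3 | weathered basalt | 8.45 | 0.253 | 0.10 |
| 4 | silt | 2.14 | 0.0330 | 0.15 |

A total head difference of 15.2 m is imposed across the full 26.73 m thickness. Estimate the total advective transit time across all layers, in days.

With flow normal to the layers, continuity requires the same specific discharge q through every layer.
Σ(b_i/K_i) = 10.7/0.675 + 5.44/1380 + 8.45/0.253 + 2.14/0.0330 = 114.1 d.
q = Δh / Σ(b_i/K_i) = 15.2 / 114.1 = 0.1332 m/day.
In each layer the seepage velocity is v_i = q/n_i, so the layer transit time is t_i = b_i·n_i / q:
  layer 1 (silty sand): t_1 = 10.7 × 0.15 / 0.1332 = 12.05 d
  layer 2 (clean gravel): t_2 = 5.44 × 0.25 / 0.1332 = 10.21 d
  layer 3 (weathered basalt): t_3 = 8.45 × 0.10 / 0.1332 = 6.343 d
  layer 4 (silt): t_4 = 2.14 × 0.15 / 0.1332 = 2.410 d
Total t = Σ t_i = 31.01 days.

31.0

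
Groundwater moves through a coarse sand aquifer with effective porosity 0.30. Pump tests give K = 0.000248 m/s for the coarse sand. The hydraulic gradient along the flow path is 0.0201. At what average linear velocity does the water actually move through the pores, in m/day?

Convert K: 0.000248 m/s × 86400 = 21.43 m/day.
Hydraulic gradient i = 0.0201.
Darcy flux q = K · i = 21.43 × 0.02010 = 0.4307 m/day.
Seepage velocity v = q / n_e = 0.4307 / 0.30 = 1.436 m/day.

1.44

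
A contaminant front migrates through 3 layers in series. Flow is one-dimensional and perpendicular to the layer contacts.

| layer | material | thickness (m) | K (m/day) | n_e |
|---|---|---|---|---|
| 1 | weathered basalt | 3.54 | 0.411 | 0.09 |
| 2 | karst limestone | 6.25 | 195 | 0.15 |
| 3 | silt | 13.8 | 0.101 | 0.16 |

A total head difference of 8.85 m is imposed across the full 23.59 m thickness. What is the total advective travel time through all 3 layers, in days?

56.9

With flow normal to the layers, continuity requires the same specific discharge q through every layer.
Σ(b_i/K_i) = 3.54/0.411 + 6.25/195 + 13.8/0.101 = 145.3 d.
q = Δh / Σ(b_i/K_i) = 8.85 / 145.3 = 0.06092 m/day.
In each layer the seepage velocity is v_i = q/n_i, so the layer transit time is t_i = b_i·n_i / q:
  layer 1 (weathered basalt): t_1 = 3.54 × 0.09 / 0.06092 = 5.230 d
  layer 2 (karst limestone): t_2 = 6.25 × 0.15 / 0.06092 = 15.39 d
  layer 3 (silt): t_3 = 13.8 × 0.16 / 0.06092 = 36.25 d
Total t = Σ t_i = 56.87 days.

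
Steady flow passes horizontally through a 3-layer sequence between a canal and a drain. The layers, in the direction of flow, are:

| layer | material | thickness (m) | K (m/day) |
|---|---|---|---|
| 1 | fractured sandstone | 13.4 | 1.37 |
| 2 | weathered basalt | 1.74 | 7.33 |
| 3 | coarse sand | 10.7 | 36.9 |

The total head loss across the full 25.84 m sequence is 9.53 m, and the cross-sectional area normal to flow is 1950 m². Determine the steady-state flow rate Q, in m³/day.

Flow is perpendicular to layering, so the layers act in series and the equivalent K is the thickness-weighted harmonic mean.
Total thickness L = 13.4 + 1.74 + 10.7 = 25.84 m.
Σ(b_i/K_i) = 13.4/1.37 + 1.74/7.33 + 10.7/36.9 = 10.31 d.
K_eq = L / Σ(b_i/K_i) = 25.84 / 10.31 = 2.507 m/day.
Q = K_eq · A · (Δh/L) = 2.507 × 1950 × (9.53/25.84) = 1803 m³/day.

1800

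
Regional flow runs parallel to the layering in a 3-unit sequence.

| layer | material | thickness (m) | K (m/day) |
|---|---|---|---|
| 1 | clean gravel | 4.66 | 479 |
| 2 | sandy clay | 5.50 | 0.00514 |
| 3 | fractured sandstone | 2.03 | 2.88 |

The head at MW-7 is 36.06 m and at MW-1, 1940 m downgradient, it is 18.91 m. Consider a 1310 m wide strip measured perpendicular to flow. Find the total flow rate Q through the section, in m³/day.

25900

Flow is parallel to layering, so each bed carries its own Darcy discharge and the transmissivities add.
Σ(K_i·b_i) = 479×4.66 + 0.00514×5.50 + 2.88×2.03 = 2238 m²/day.
Hydraulic gradient i = (36.06 − 18.91) / 1940 = 17.15 / 1940 = 0.008840.
Q = Σ(K_i·b_i) · W · i = 2238 × 1310 × 0.008840 = 25918 m³/day.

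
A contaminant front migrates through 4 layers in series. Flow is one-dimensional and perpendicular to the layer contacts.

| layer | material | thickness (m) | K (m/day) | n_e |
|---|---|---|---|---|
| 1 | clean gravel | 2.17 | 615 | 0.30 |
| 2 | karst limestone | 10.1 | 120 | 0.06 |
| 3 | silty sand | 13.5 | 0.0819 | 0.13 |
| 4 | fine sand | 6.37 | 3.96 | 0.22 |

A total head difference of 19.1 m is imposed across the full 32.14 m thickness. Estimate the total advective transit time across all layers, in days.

With flow normal to the layers, continuity requires the same specific discharge q through every layer.
Σ(b_i/K_i) = 2.17/615 + 10.1/120 + 13.5/0.0819 + 6.37/3.96 = 166.5 d.
q = Δh / Σ(b_i/K_i) = 19.1 / 166.5 = 0.1147 m/day.
In each layer the seepage velocity is v_i = q/n_i, so the layer transit time is t_i = b_i·n_i / q:
  layer 1 (clean gravel): t_1 = 2.17 × 0.30 / 0.1147 = 5.676 d
  layer 2 (karst limestone): t_2 = 10.1 × 0.06 / 0.1147 = 5.284 d
  layer 3 (silty sand): t_3 = 13.5 × 0.13 / 0.1147 = 15.30 d
  layer 4 (fine sand): t_4 = 6.37 × 0.22 / 0.1147 = 12.22 d
Total t = Σ t_i = 38.48 days.

38.5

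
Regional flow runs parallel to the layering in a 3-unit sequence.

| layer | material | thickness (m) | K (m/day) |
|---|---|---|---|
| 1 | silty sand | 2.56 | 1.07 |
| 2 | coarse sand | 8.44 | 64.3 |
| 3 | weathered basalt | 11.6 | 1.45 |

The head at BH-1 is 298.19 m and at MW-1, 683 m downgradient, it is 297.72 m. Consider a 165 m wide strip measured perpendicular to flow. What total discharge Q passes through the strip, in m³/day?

Flow is parallel to layering, so each bed carries its own Darcy discharge and the transmissivities add.
Σ(K_i·b_i) = 1.07×2.56 + 64.3×8.44 + 1.45×11.6 = 562.3 m²/day.
Hydraulic gradient i = (298.19 − 297.72) / 683 = 0.47 / 683 = 0.0006881.
Q = Σ(K_i·b_i) · W · i = 562.3 × 165 × 0.0006881 = 63.84 m³/day.

63.8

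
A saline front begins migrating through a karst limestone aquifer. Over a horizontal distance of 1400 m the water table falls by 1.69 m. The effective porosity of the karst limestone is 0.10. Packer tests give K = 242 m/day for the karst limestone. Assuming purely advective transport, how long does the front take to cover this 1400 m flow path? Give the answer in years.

1.31

Hydraulic gradient i = Δh / L = 1.69 / 1400 = 0.001207.
Darcy flux q = K · i = 242.0 × 0.001207 = 0.2921 m/day.
Seepage velocity v = q / n_e = 0.2921 / 0.10 = 2.921 m/day.
Travel time t = L / v = 1400 / 2.921 = 479.2 days = 1.312 years.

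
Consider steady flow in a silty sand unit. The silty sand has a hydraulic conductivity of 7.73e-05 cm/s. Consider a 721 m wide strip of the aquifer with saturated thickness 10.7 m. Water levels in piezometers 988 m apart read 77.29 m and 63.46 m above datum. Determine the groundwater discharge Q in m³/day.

Convert K: 7.73e-05 cm/s × 864 = 0.06679 m/day.
Cross-sectional area A = 721 × 10.7 = 7715 m².
Hydraulic gradient i = (77.29 − 63.46) / 988 = 13.83 / 988 = 0.01400.
Darcy's law: Q = K · A · i = 0.06679 × 7715 × 0.01400 = 7.212 m³/day.

7.21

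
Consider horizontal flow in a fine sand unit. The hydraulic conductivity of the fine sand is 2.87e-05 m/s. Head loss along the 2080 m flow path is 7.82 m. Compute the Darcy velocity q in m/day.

Convert K: 2.87e-05 m/s × 86400 = 2.480 m/day.
Hydraulic gradient i = Δh / L = 7.82 / 2080 = 0.003760.
Specific discharge q = K · i = 2.480 × 0.003760 = 0.009323 m/day.

0.00932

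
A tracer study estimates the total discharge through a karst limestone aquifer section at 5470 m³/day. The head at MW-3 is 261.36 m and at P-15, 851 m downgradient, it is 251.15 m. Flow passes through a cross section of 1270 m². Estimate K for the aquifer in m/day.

359

Hydraulic gradient i = (261.36 − 251.15) / 851 = 10.21 / 851 = 0.01200.
From Q = K·A·i, K = Q / (A·i) = 5470 / (1270 × 0.01200) = 359.0 m/day.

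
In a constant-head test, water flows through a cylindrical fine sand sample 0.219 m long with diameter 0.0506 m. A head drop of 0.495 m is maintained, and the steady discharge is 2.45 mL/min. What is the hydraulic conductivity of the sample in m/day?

Cross-sectional area A = π·(d/2)² = π × (0.0506/2)² = 0.002011 m².
Convert discharge: 2.45 mL/min = 4.083e-08 m³/s.
Darcy's law rearranged: K = Q·L / (A·Δh) = 4.083e-08 × 0.219 / (0.002011 × 0.495) = 8.984e-06 m/s = 0.7762 m/day.

0.776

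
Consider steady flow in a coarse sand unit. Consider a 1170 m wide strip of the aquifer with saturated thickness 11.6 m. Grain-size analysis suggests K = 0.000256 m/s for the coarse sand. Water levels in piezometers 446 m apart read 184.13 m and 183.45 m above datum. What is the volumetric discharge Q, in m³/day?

Convert K: 0.000256 m/s × 86400 = 22.12 m/day.
Cross-sectional area A = 1170 × 11.6 = 13572 m².
Hydraulic gradient i = (184.13 − 183.45) / 446 = 0.68 / 446 = 0.001525.
Darcy's law: Q = K · A · i = 22.12 × 13572 × 0.001525 = 457.7 m³/day.

458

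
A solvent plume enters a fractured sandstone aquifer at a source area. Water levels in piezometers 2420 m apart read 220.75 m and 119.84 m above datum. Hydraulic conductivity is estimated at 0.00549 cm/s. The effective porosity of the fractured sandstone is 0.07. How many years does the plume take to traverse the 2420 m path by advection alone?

Convert K: 0.00549 cm/s × 864 = 4.743 m/day.
Hydraulic gradient i = (220.75 − 119.84) / 2420 = 100.91 / 2420 = 0.04170.
Darcy flux q = K · i = 4.743 × 0.04170 = 0.1978 m/day.
Seepage velocity v = q / n_e = 0.1978 / 0.07 = 2.826 m/day.
Travel time t = L / v = 2420 / 2.826 = 856.5 days = 2.345 years.

2.34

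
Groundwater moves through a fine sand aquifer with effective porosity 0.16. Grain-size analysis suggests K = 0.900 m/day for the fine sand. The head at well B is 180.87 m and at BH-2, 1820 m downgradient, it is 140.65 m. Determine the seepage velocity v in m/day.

0.124

Hydraulic gradient i = (180.87 − 140.65) / 1820 = 40.22 / 1820 = 0.02210.
Darcy flux q = K · i = 0.9000 × 0.02210 = 0.01989 m/day.
Seepage velocity v = q / n_e = 0.01989 / 0.16 = 0.1243 m/day.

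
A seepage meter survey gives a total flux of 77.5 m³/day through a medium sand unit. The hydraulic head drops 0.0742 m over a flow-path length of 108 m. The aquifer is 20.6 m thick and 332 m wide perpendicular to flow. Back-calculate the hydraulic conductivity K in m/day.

Cross-sectional area A = 332 × 20.6 = 6839 m².
Hydraulic gradient i = Δh / L = 0.0742 / 108 = 0.0006870.
From Q = K·A·i, K = Q / (A·i) = 77.5 / (6839 × 0.0006870) = 16.49 m/day.

16.5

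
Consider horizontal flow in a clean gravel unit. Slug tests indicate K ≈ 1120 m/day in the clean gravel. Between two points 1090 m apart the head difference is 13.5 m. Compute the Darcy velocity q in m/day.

13.9

Hydraulic gradient i = Δh / L = 13.5 / 1090 = 0.01239.
Specific discharge q = K · i = 1120 × 0.01239 = 13.87 m/day.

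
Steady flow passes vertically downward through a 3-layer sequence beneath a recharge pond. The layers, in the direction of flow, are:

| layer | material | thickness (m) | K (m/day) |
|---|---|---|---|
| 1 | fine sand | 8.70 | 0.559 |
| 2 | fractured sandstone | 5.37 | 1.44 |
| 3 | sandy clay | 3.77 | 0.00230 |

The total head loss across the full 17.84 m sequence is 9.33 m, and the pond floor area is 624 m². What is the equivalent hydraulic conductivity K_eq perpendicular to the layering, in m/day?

0.0108

Flow is perpendicular to layering, so the layers act in series and the equivalent K is the thickness-weighted harmonic mean.
Total thickness L = 8.70 + 5.37 + 3.77 = 17.84 m.
Σ(b_i/K_i) = 8.70/0.559 + 5.37/1.44 + 3.77/0.00230 = 1658 d.
K_eq = L / Σ(b_i/K_i) = 17.84 / 1658 = 0.01076 m/day.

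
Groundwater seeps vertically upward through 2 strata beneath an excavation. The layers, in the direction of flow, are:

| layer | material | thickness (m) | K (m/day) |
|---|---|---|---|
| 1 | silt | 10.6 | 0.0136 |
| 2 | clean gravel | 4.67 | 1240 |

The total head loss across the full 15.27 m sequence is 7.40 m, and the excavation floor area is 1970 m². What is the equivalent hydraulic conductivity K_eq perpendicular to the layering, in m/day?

Flow is perpendicular to layering, so the layers act in series and the equivalent K is the thickness-weighted harmonic mean.
Total thickness L = 10.6 + 4.67 = 15.27 m.
Σ(b_i/K_i) = 10.6/0.0136 + 4.67/1240 = 779.4 d.
K_eq = L / Σ(b_i/K_i) = 15.27 / 779.4 = 0.01959 m/day.

0.0196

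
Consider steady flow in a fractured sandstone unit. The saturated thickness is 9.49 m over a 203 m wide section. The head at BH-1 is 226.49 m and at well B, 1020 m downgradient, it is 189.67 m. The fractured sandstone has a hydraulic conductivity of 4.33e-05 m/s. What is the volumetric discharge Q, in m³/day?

Convert K: 4.33e-05 m/s × 86400 = 3.741 m/day.
Cross-sectional area A = 203 × 9.49 = 1926 m².
Hydraulic gradient i = (226.49 − 189.67) / 1020 = 36.82 / 1020 = 0.03610.
Darcy's law: Q = K · A · i = 3.741 × 1926 × 0.03610 = 260.2 m³/day.

260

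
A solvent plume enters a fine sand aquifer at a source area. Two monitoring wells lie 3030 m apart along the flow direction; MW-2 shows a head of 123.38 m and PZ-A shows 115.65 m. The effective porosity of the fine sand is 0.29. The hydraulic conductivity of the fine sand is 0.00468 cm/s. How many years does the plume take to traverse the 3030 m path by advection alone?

Convert K: 0.00468 cm/s × 864 = 4.044 m/day.
Hydraulic gradient i = (123.38 − 115.65) / 3030 = 7.73 / 3030 = 0.002551.
Darcy flux q = K · i = 4.044 × 0.002551 = 0.01032 m/day.
Seepage velocity v = q / n_e = 0.01032 / 0.29 = 0.03557 m/day.
Travel time t = L / v = 3030 / 0.03557 = 85181 days = 233.2 years.

233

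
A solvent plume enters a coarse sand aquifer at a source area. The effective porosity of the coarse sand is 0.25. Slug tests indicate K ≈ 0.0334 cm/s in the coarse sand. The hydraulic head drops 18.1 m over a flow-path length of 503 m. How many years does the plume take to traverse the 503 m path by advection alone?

0.332

Convert K: 0.0334 cm/s × 864 = 28.86 m/day.
Hydraulic gradient i = Δh / L = 18.1 / 503 = 0.03598.
Darcy flux q = K · i = 28.86 × 0.03598 = 1.038 m/day.
Seepage velocity v = q / n_e = 1.038 / 0.25 = 4.154 m/day.
Travel time t = L / v = 503 / 4.154 = 121.1 days = 0.3315 years.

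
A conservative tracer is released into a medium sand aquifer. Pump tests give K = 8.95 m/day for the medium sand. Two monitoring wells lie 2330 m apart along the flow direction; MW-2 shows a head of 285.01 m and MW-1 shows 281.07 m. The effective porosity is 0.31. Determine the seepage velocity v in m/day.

0.0488

Hydraulic gradient i = (285.01 − 281.07) / 2330 = 3.94 / 2330 = 0.001691.
Darcy flux q = K · i = 8.950 × 0.001691 = 0.01513 m/day.
Seepage velocity v = q / n_e = 0.01513 / 0.31 = 0.04882 m/day.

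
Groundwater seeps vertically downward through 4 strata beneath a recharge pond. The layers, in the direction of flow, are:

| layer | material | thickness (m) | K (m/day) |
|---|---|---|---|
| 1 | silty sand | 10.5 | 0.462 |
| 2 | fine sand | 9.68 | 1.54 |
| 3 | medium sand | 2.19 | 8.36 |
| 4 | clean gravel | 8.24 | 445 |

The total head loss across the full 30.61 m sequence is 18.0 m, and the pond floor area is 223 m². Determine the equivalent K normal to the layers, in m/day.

Flow is perpendicular to layering, so the layers act in series and the equivalent K is the thickness-weighted harmonic mean.
Total thickness L = 10.5 + 9.68 + 2.19 + 8.24 = 30.61 m.
Σ(b_i/K_i) = 10.5/0.462 + 9.68/1.54 + 2.19/8.36 + 8.24/445 = 29.29 d.
K_eq = L / Σ(b_i/K_i) = 30.61 / 29.29 = 1.045 m/day.

1.04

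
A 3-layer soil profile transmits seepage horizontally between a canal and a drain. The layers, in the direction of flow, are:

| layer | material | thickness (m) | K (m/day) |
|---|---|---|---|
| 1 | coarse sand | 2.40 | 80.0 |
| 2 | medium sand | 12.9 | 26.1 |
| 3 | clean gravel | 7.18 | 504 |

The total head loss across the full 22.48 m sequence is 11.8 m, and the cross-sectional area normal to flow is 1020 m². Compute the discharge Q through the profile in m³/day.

22400

Flow is perpendicular to layering, so the layers act in series and the equivalent K is the thickness-weighted harmonic mean.
Total thickness L = 2.40 + 12.9 + 7.18 = 22.48 m.
Σ(b_i/K_i) = 2.40/80.0 + 12.9/26.1 + 7.18/504 = 0.5385 d.
K_eq = L / Σ(b_i/K_i) = 22.48 / 0.5385 = 41.75 m/day.
Q = K_eq · A · (Δh/L) = 41.75 × 1020 × (11.8/22.48) = 22351 m³/day.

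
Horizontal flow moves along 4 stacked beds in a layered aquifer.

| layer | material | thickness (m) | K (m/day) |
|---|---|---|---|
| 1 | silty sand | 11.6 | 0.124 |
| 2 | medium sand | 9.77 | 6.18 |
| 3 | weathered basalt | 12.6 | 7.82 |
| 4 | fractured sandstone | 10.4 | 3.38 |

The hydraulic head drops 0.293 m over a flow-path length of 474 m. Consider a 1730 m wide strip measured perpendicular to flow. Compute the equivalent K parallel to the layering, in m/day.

4.41

Flow is parallel to layering, so each bed carries its own Darcy discharge and the transmissivities add.
Σ(K_i·b_i) = 0.124×11.6 + 6.18×9.77 + 7.82×12.6 + 3.38×10.4 = 195.5 m²/day.
Total thickness b = 44.37 m, so K_eq = Σ(K_i·b_i)/b = 4.406 m/day.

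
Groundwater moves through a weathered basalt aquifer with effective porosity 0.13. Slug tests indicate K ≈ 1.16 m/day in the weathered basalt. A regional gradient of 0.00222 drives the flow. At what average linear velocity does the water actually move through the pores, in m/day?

0.0198

Hydraulic gradient i = 0.00222.
Darcy flux q = K · i = 1.160 × 0.002220 = 0.002575 m/day.
Seepage velocity v = q / n_e = 0.002575 / 0.13 = 0.01981 m/day.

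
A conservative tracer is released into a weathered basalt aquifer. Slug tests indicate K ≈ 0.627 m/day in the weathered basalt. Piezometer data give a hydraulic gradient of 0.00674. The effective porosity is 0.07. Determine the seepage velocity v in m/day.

0.0604

Hydraulic gradient i = 0.00674.
Darcy flux q = K · i = 0.6270 × 0.006740 = 0.004226 m/day.
Seepage velocity v = q / n_e = 0.004226 / 0.07 = 0.06037 m/day.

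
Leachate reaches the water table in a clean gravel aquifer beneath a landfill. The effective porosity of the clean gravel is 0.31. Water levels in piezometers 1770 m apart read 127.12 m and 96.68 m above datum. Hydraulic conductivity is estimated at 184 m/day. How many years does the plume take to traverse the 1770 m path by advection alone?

0.475

Hydraulic gradient i = (127.12 − 96.68) / 1770 = 30.44 / 1770 = 0.01720.
Darcy flux q = K · i = 184.0 × 0.01720 = 3.164 m/day.
Seepage velocity v = q / n_e = 3.164 / 0.31 = 10.21 m/day.
Travel time t = L / v = 1770 / 10.21 = 173.4 days = 0.4747 years.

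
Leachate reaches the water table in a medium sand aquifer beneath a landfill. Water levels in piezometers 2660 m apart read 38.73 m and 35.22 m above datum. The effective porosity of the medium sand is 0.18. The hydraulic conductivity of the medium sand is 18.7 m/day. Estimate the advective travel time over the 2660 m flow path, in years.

Hydraulic gradient i = (38.73 − 35.22) / 2660 = 3.51 / 2660 = 0.001320.
Darcy flux q = K · i = 18.70 × 0.001320 = 0.02468 m/day.
Seepage velocity v = q / n_e = 0.02468 / 0.18 = 0.1371 m/day.
Travel time t = L / v = 2660 / 0.1371 = 19404 days = 53.12 years.

53.1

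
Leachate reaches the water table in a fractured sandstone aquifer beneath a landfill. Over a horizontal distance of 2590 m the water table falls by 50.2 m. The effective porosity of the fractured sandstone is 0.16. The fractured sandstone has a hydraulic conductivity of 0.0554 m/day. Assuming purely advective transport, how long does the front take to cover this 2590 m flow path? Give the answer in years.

1060

Hydraulic gradient i = Δh / L = 50.2 / 2590 = 0.01938.
Darcy flux q = K · i = 0.05540 × 0.01938 = 0.001074 m/day.
Seepage velocity v = q / n_e = 0.001074 / 0.16 = 0.006711 m/day.
Travel time t = L / v = 2590 / 0.006711 = 3.859e+05 days = 1057 years.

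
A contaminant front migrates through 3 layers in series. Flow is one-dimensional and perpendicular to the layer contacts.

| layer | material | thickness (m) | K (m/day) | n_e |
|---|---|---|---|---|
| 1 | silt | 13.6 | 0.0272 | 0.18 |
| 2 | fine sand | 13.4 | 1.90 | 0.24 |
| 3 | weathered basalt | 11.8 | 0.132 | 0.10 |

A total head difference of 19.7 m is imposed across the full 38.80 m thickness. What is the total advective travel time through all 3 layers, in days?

With flow normal to the layers, continuity requires the same specific discharge q through every layer.
Σ(b_i/K_i) = 13.6/0.0272 + 13.4/1.90 + 11.8/0.132 = 596.4 d.
q = Δh / Σ(b_i/K_i) = 19.7 / 596.4 = 0.03303 m/day.
In each layer the seepage velocity is v_i = q/n_i, so the layer transit time is t_i = b_i·n_i / q:
  layer 1 (silt): t_1 = 13.6 × 0.18 / 0.03303 = 74.12 d
  layer 2 (fine sand): t_2 = 13.4 × 0.24 / 0.03303 = 97.37 d
  layer 3 (weathered basalt): t_3 = 11.8 × 0.10 / 0.03303 = 35.73 d
Total t = Σ t_i = 207.2 days.

207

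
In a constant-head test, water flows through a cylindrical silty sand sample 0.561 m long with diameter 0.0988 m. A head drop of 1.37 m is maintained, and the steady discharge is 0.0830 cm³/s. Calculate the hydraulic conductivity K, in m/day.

0.383

Cross-sectional area A = π·(d/2)² = π × (0.0988/2)² = 0.007667 m².
Convert discharge: 0.0830 cm³/s = 8.300e-08 m³/s.
Darcy's law rearranged: K = Q·L / (A·Δh) = 8.300e-08 × 0.561 / (0.007667 × 1.37) = 4.433e-06 m/s = 0.3830 m/day.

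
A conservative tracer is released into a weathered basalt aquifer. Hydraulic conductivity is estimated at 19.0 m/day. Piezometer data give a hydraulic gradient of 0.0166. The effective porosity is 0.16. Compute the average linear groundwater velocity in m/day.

Hydraulic gradient i = 0.0166.
Darcy flux q = K · i = 19.00 × 0.01660 = 0.3154 m/day.
Seepage velocity v = q / n_e = 0.3154 / 0.16 = 1.971 m/day.

1.97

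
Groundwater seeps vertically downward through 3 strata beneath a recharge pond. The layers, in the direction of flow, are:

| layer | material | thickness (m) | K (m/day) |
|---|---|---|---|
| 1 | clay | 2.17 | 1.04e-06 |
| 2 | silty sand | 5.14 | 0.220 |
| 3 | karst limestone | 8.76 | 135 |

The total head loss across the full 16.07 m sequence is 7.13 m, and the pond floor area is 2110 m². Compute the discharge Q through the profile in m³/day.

0.00721

Flow is perpendicular to layering, so the layers act in series and the equivalent K is the thickness-weighted harmonic mean.
Total thickness L = 2.17 + 5.14 + 8.76 = 16.07 m.
Σ(b_i/K_i) = 2.17/1.04e-06 + 5.14/0.220 + 8.76/135 = 2.087e+06 d.
K_eq = L / Σ(b_i/K_i) = 16.07 / 2.087e+06 = 7.702e-06 m/day.
Q = K_eq · A · (Δh/L) = 7.702e-06 × 2110 × (7.13/16.07) = 0.007210 m³/day.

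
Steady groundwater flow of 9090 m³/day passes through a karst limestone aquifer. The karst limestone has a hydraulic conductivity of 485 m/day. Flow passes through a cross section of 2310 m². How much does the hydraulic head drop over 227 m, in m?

From Q = K·A·i, i = Q / (K·A) = 9090 / (485.0 × 2310) = 0.008114.
Head loss Δh = i · L = 0.008114 × 227 = 1.842 m.

1.84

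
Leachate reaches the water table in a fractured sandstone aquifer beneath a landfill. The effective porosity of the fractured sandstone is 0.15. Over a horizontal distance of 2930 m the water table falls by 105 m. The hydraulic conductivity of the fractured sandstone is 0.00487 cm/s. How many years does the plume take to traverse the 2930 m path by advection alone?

Convert K: 0.00487 cm/s × 864 = 4.208 m/day.
Hydraulic gradient i = Δh / L = 105 / 2930 = 0.03584.
Darcy flux q = K · i = 4.208 × 0.03584 = 0.1508 m/day.
Seepage velocity v = q / n_e = 0.1508 / 0.15 = 1.005 m/day.
Travel time t = L / v = 2930 / 1.005 = 2915 days = 7.980 years.

7.98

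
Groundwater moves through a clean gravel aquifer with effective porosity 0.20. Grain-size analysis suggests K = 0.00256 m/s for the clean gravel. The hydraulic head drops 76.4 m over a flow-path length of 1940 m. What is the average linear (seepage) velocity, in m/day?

43.6

Convert K: 0.00256 m/s × 86400 = 221.2 m/day.
Hydraulic gradient i = Δh / L = 76.4 / 1940 = 0.03938.
Darcy flux q = K · i = 221.2 × 0.03938 = 8.711 m/day.
Seepage velocity v = q / n_e = 8.711 / 0.20 = 43.55 m/day.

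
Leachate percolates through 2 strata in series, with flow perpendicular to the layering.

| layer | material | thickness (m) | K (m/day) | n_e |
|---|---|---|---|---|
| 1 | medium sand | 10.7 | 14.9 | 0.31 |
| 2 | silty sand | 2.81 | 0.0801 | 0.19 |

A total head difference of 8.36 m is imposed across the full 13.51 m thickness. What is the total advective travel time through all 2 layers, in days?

16.5

With flow normal to the layers, continuity requires the same specific discharge q through every layer.
Σ(b_i/K_i) = 10.7/14.9 + 2.81/0.0801 = 35.80 d.
q = Δh / Σ(b_i/K_i) = 8.36 / 35.80 = 0.2335 m/day.
In each layer the seepage velocity is v_i = q/n_i, so the layer transit time is t_i = b_i·n_i / q:
  layer 1 (medium sand): t_1 = 10.7 × 0.31 / 0.2335 = 14.20 d
  layer 2 (silty sand): t_2 = 2.81 × 0.19 / 0.2335 = 2.286 d
Total t = Σ t_i = 16.49 days.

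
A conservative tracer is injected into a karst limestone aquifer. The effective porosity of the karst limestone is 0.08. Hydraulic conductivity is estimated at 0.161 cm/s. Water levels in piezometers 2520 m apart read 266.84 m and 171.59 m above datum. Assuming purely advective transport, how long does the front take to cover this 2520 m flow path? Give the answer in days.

38.3

Convert K: 0.161 cm/s × 864 = 139.1 m/day.
Hydraulic gradient i = (266.84 − 171.59) / 2520 = 95.25 / 2520 = 0.03780.
Darcy flux q = K · i = 139.1 × 0.03780 = 5.258 m/day.
Seepage velocity v = q / n_e = 5.258 / 0.08 = 65.72 m/day.
Travel time t = L / v = 2520 / 65.72 = 38.34 days.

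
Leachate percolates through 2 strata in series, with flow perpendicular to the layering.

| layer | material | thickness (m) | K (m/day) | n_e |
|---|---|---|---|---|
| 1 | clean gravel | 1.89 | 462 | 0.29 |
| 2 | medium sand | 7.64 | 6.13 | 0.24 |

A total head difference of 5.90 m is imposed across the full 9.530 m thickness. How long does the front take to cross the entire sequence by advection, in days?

With flow normal to the layers, continuity requires the same specific discharge q through every layer.
Σ(b_i/K_i) = 1.89/462 + 7.64/6.13 = 1.250 d.
q = Δh / Σ(b_i/K_i) = 5.90 / 1.250 = 4.718 m/day.
In each layer the seepage velocity is v_i = q/n_i, so the layer transit time is t_i = b_i·n_i / q:
  layer 1 (clean gravel): t_1 = 1.89 × 0.29 / 4.718 = 0.1162 d
  layer 2 (medium sand): t_2 = 7.64 × 0.24 / 4.718 = 0.3886 d
Total t = Σ t_i = 0.5048 days.

0.505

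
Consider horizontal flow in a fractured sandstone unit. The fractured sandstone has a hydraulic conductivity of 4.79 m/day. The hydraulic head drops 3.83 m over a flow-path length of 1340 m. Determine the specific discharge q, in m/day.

0.0137

Hydraulic gradient i = Δh / L = 3.83 / 1340 = 0.002858.
Specific discharge q = K · i = 4.790 × 0.002858 = 0.01369 m/day.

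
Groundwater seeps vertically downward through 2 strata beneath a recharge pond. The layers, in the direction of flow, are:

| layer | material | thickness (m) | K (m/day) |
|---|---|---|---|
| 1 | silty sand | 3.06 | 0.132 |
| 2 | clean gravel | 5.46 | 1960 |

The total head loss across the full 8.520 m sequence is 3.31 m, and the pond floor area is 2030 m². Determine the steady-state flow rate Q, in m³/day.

290

Flow is perpendicular to layering, so the layers act in series and the equivalent K is the thickness-weighted harmonic mean.
Total thickness L = 3.06 + 5.46 = 8.520 m.
Σ(b_i/K_i) = 3.06/0.132 + 5.46/1960 = 23.18 d.
K_eq = L / Σ(b_i/K_i) = 8.520 / 23.18 = 0.3675 m/day.
Q = K_eq · A · (Δh/L) = 0.3675 × 2030 × (3.31/8.520) = 289.8 m³/day.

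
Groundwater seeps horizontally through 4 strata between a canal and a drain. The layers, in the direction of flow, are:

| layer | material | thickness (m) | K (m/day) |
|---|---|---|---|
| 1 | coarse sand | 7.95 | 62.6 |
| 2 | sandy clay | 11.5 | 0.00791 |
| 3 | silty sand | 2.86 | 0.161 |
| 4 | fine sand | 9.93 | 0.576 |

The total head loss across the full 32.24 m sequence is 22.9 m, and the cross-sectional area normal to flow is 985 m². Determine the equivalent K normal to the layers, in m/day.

0.0217

Flow is perpendicular to layering, so the layers act in series and the equivalent K is the thickness-weighted harmonic mean.
Total thickness L = 7.95 + 11.5 + 2.86 + 9.93 = 32.24 m.
Σ(b_i/K_i) = 7.95/62.6 + 11.5/0.00791 + 2.86/0.161 + 9.93/0.576 = 1489 d.
K_eq = L / Σ(b_i/K_i) = 32.24 / 1489 = 0.02165 m/day.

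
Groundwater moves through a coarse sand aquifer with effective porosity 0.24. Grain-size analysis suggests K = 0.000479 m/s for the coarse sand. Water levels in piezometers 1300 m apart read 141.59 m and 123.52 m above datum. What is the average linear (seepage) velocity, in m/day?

2.40

Convert K: 0.000479 m/s × 86400 = 41.39 m/day.
Hydraulic gradient i = (141.59 − 123.52) / 1300 = 18.07 / 1300 = 0.01390.
Darcy flux q = K · i = 41.39 × 0.01390 = 0.5753 m/day.
Seepage velocity v = q / n_e = 0.5753 / 0.24 = 2.397 m/day.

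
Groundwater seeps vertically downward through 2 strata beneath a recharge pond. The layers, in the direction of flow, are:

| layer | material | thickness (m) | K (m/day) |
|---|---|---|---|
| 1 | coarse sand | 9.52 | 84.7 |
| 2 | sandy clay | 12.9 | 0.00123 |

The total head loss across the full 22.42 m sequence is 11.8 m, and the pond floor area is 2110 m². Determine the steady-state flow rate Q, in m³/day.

Flow is perpendicular to layering, so the layers act in series and the equivalent K is the thickness-weighted harmonic mean.
Total thickness L = 9.52 + 12.9 = 22.42 m.
Σ(b_i/K_i) = 9.52/84.7 + 12.9/0.00123 = 10488 d.
K_eq = L / Σ(b_i/K_i) = 22.42 / 10488 = 0.002138 m/day.
Q = K_eq · A · (Δh/L) = 0.002138 × 2110 × (11.8/22.42) = 2.374 m³/day.

2.37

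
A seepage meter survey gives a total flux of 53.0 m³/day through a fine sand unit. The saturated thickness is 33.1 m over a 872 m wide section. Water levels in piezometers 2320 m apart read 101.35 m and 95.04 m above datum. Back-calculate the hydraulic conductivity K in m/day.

0.675

Cross-sectional area A = 872 × 33.1 = 28863 m².
Hydraulic gradient i = (101.35 − 95.04) / 2320 = 6.31 / 2320 = 0.002720.
From Q = K·A·i, K = Q / (A·i) = 53.0 / (28863 × 0.002720) = 0.6751 m/day.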